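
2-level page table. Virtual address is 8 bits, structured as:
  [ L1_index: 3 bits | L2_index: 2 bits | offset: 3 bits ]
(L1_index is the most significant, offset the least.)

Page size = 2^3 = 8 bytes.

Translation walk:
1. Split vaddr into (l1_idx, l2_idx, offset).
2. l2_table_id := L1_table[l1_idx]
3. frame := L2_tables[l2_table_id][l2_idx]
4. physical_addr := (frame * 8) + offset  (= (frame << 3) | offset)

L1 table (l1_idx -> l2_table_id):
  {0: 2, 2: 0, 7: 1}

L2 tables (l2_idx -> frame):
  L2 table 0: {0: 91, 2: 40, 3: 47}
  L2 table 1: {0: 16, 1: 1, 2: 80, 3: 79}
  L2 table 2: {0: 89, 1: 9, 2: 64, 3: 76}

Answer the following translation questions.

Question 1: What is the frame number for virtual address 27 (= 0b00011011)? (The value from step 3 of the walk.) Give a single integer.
Answer: 76

Derivation:
vaddr = 27: l1_idx=0, l2_idx=3
L1[0] = 2; L2[2][3] = 76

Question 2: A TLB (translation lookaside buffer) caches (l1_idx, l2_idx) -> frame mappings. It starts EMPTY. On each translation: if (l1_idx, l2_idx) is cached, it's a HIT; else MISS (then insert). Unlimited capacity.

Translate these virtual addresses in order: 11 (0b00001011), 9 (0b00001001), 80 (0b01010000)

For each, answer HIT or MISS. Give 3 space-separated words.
vaddr=11: (0,1) not in TLB -> MISS, insert
vaddr=9: (0,1) in TLB -> HIT
vaddr=80: (2,2) not in TLB -> MISS, insert

Answer: MISS HIT MISS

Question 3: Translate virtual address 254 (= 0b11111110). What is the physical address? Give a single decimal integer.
vaddr = 254 = 0b11111110
Split: l1_idx=7, l2_idx=3, offset=6
L1[7] = 1
L2[1][3] = 79
paddr = 79 * 8 + 6 = 638

Answer: 638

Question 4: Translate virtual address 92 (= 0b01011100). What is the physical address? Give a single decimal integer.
Answer: 380

Derivation:
vaddr = 92 = 0b01011100
Split: l1_idx=2, l2_idx=3, offset=4
L1[2] = 0
L2[0][3] = 47
paddr = 47 * 8 + 4 = 380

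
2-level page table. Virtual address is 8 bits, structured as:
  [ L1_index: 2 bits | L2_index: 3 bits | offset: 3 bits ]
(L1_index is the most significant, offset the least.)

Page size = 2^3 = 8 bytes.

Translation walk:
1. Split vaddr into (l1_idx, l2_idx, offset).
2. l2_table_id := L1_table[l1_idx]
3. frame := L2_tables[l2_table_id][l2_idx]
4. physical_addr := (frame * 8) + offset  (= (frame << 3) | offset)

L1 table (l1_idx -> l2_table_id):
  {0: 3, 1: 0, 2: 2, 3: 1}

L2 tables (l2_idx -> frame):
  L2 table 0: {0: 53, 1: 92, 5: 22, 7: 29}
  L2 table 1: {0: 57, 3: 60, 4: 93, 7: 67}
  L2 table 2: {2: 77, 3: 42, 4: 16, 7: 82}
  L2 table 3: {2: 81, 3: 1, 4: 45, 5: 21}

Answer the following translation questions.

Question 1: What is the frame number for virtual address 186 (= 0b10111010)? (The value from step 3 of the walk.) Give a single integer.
Answer: 82

Derivation:
vaddr = 186: l1_idx=2, l2_idx=7
L1[2] = 2; L2[2][7] = 82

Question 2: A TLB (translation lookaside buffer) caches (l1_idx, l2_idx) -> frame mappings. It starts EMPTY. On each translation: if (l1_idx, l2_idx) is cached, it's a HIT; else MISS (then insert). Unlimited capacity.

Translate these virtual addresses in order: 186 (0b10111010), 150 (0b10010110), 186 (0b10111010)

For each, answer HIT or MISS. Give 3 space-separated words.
vaddr=186: (2,7) not in TLB -> MISS, insert
vaddr=150: (2,2) not in TLB -> MISS, insert
vaddr=186: (2,7) in TLB -> HIT

Answer: MISS MISS HIT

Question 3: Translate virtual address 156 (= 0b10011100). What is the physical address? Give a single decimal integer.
vaddr = 156 = 0b10011100
Split: l1_idx=2, l2_idx=3, offset=4
L1[2] = 2
L2[2][3] = 42
paddr = 42 * 8 + 4 = 340

Answer: 340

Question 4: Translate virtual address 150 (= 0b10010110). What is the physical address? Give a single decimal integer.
vaddr = 150 = 0b10010110
Split: l1_idx=2, l2_idx=2, offset=6
L1[2] = 2
L2[2][2] = 77
paddr = 77 * 8 + 6 = 622

Answer: 622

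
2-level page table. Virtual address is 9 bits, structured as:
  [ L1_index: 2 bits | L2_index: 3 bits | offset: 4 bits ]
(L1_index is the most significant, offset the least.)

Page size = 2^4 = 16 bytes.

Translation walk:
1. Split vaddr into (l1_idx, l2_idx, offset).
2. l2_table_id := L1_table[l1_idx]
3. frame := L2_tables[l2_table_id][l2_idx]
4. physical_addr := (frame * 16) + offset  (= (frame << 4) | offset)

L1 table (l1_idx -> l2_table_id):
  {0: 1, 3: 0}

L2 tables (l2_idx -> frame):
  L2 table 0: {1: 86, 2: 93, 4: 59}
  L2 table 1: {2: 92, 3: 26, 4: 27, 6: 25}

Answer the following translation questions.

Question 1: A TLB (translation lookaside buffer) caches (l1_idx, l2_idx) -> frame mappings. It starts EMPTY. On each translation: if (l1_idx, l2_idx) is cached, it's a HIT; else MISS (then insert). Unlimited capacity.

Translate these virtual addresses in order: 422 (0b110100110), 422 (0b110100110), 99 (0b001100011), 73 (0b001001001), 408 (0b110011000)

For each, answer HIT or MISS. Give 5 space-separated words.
vaddr=422: (3,2) not in TLB -> MISS, insert
vaddr=422: (3,2) in TLB -> HIT
vaddr=99: (0,6) not in TLB -> MISS, insert
vaddr=73: (0,4) not in TLB -> MISS, insert
vaddr=408: (3,1) not in TLB -> MISS, insert

Answer: MISS HIT MISS MISS MISS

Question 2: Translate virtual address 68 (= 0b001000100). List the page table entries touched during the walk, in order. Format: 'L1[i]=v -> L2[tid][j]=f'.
vaddr = 68 = 0b001000100
Split: l1_idx=0, l2_idx=4, offset=4

Answer: L1[0]=1 -> L2[1][4]=27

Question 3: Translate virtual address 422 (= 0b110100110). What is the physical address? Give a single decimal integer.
vaddr = 422 = 0b110100110
Split: l1_idx=3, l2_idx=2, offset=6
L1[3] = 0
L2[0][2] = 93
paddr = 93 * 16 + 6 = 1494

Answer: 1494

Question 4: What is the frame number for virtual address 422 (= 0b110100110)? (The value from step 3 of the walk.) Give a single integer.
vaddr = 422: l1_idx=3, l2_idx=2
L1[3] = 0; L2[0][2] = 93

Answer: 93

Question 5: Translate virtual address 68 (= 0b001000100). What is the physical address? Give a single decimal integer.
Answer: 436

Derivation:
vaddr = 68 = 0b001000100
Split: l1_idx=0, l2_idx=4, offset=4
L1[0] = 1
L2[1][4] = 27
paddr = 27 * 16 + 4 = 436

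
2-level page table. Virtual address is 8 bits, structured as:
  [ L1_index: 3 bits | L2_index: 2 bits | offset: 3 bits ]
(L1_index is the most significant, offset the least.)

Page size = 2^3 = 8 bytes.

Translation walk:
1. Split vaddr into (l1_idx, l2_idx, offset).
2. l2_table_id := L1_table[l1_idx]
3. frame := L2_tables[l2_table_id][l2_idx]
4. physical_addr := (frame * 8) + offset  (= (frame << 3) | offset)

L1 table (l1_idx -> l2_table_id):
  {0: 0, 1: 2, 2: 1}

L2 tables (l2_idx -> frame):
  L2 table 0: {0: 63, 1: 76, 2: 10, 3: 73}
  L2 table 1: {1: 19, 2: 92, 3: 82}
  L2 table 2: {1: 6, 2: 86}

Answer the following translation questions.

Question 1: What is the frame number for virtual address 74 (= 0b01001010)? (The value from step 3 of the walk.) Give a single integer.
vaddr = 74: l1_idx=2, l2_idx=1
L1[2] = 1; L2[1][1] = 19

Answer: 19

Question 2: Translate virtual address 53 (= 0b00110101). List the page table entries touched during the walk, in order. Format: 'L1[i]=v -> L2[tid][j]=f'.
vaddr = 53 = 0b00110101
Split: l1_idx=1, l2_idx=2, offset=5

Answer: L1[1]=2 -> L2[2][2]=86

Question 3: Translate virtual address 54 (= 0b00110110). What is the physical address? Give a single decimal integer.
Answer: 694

Derivation:
vaddr = 54 = 0b00110110
Split: l1_idx=1, l2_idx=2, offset=6
L1[1] = 2
L2[2][2] = 86
paddr = 86 * 8 + 6 = 694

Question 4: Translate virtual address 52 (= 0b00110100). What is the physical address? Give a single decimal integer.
vaddr = 52 = 0b00110100
Split: l1_idx=1, l2_idx=2, offset=4
L1[1] = 2
L2[2][2] = 86
paddr = 86 * 8 + 4 = 692

Answer: 692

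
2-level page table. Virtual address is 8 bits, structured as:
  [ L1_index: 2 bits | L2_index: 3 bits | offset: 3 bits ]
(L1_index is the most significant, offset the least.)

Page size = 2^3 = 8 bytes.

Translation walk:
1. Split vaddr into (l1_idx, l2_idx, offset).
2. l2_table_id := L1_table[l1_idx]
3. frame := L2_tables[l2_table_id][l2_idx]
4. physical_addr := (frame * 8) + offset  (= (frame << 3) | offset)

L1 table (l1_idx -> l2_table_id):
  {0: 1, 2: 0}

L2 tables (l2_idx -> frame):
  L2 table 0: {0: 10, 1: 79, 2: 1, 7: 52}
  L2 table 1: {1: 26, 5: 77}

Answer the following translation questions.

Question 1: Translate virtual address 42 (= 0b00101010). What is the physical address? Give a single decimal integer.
vaddr = 42 = 0b00101010
Split: l1_idx=0, l2_idx=5, offset=2
L1[0] = 1
L2[1][5] = 77
paddr = 77 * 8 + 2 = 618

Answer: 618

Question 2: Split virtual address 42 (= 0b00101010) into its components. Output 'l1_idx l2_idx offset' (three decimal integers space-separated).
vaddr = 42 = 0b00101010
  top 2 bits -> l1_idx = 0
  next 3 bits -> l2_idx = 5
  bottom 3 bits -> offset = 2

Answer: 0 5 2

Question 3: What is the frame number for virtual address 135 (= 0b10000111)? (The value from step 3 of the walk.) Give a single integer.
vaddr = 135: l1_idx=2, l2_idx=0
L1[2] = 0; L2[0][0] = 10

Answer: 10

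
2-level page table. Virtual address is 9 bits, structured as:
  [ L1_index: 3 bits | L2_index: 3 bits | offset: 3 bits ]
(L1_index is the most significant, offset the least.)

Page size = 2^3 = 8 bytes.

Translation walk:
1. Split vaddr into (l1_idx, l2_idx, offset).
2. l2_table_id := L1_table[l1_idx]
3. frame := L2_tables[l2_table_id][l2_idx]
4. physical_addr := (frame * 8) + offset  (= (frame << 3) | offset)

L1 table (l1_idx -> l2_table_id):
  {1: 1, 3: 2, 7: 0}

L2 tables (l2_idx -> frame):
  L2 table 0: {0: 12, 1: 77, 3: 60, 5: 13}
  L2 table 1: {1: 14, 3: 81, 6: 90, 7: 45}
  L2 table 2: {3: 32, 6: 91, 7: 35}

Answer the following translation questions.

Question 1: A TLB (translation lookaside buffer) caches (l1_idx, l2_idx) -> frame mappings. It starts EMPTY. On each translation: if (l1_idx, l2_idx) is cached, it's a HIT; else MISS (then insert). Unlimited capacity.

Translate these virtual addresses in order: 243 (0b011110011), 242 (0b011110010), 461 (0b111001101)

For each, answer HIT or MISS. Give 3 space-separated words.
vaddr=243: (3,6) not in TLB -> MISS, insert
vaddr=242: (3,6) in TLB -> HIT
vaddr=461: (7,1) not in TLB -> MISS, insert

Answer: MISS HIT MISS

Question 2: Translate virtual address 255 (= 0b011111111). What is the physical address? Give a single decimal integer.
vaddr = 255 = 0b011111111
Split: l1_idx=3, l2_idx=7, offset=7
L1[3] = 2
L2[2][7] = 35
paddr = 35 * 8 + 7 = 287

Answer: 287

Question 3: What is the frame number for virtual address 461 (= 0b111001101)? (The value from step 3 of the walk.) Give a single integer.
vaddr = 461: l1_idx=7, l2_idx=1
L1[7] = 0; L2[0][1] = 77

Answer: 77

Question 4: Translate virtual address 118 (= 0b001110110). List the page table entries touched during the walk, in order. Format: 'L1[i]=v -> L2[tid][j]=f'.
vaddr = 118 = 0b001110110
Split: l1_idx=1, l2_idx=6, offset=6

Answer: L1[1]=1 -> L2[1][6]=90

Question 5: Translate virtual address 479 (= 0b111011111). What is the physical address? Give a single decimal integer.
Answer: 487

Derivation:
vaddr = 479 = 0b111011111
Split: l1_idx=7, l2_idx=3, offset=7
L1[7] = 0
L2[0][3] = 60
paddr = 60 * 8 + 7 = 487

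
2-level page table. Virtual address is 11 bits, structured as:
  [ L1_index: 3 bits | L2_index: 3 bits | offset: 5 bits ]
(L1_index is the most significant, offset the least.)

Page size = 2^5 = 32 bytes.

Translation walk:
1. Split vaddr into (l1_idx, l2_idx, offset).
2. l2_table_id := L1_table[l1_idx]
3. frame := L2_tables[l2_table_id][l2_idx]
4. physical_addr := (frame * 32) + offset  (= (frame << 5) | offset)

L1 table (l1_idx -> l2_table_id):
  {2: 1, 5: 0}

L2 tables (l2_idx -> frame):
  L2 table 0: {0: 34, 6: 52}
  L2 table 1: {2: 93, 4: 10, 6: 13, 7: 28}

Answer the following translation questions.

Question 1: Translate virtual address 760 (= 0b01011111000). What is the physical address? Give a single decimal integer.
Answer: 920

Derivation:
vaddr = 760 = 0b01011111000
Split: l1_idx=2, l2_idx=7, offset=24
L1[2] = 1
L2[1][7] = 28
paddr = 28 * 32 + 24 = 920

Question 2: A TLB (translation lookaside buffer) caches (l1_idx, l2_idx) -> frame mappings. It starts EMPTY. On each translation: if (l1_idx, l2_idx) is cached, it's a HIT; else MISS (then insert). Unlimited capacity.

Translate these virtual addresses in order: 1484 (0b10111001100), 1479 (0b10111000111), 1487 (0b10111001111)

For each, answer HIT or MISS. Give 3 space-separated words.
Answer: MISS HIT HIT

Derivation:
vaddr=1484: (5,6) not in TLB -> MISS, insert
vaddr=1479: (5,6) in TLB -> HIT
vaddr=1487: (5,6) in TLB -> HIT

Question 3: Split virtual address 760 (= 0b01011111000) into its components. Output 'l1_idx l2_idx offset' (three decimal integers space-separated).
vaddr = 760 = 0b01011111000
  top 3 bits -> l1_idx = 2
  next 3 bits -> l2_idx = 7
  bottom 5 bits -> offset = 24

Answer: 2 7 24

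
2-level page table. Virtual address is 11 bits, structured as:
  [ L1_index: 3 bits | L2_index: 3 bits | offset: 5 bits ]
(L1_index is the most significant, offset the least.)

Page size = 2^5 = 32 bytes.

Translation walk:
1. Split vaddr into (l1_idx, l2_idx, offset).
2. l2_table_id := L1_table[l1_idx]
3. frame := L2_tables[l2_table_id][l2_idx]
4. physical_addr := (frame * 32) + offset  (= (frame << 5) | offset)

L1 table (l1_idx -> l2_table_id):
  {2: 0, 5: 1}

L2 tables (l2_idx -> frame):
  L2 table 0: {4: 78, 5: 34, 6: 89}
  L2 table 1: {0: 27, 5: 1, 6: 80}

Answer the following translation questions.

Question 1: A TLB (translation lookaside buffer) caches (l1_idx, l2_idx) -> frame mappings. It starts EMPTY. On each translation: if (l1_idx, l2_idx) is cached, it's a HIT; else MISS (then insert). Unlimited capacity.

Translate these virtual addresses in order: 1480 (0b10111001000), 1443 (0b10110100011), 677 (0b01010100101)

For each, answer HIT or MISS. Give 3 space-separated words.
vaddr=1480: (5,6) not in TLB -> MISS, insert
vaddr=1443: (5,5) not in TLB -> MISS, insert
vaddr=677: (2,5) not in TLB -> MISS, insert

Answer: MISS MISS MISS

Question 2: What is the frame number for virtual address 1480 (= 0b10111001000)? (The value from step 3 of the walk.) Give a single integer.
vaddr = 1480: l1_idx=5, l2_idx=6
L1[5] = 1; L2[1][6] = 80

Answer: 80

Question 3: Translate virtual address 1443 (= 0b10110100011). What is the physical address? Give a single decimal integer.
Answer: 35

Derivation:
vaddr = 1443 = 0b10110100011
Split: l1_idx=5, l2_idx=5, offset=3
L1[5] = 1
L2[1][5] = 1
paddr = 1 * 32 + 3 = 35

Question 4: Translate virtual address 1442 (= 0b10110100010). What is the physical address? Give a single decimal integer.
vaddr = 1442 = 0b10110100010
Split: l1_idx=5, l2_idx=5, offset=2
L1[5] = 1
L2[1][5] = 1
paddr = 1 * 32 + 2 = 34

Answer: 34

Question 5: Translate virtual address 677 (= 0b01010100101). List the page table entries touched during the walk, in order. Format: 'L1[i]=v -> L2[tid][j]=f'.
vaddr = 677 = 0b01010100101
Split: l1_idx=2, l2_idx=5, offset=5

Answer: L1[2]=0 -> L2[0][5]=34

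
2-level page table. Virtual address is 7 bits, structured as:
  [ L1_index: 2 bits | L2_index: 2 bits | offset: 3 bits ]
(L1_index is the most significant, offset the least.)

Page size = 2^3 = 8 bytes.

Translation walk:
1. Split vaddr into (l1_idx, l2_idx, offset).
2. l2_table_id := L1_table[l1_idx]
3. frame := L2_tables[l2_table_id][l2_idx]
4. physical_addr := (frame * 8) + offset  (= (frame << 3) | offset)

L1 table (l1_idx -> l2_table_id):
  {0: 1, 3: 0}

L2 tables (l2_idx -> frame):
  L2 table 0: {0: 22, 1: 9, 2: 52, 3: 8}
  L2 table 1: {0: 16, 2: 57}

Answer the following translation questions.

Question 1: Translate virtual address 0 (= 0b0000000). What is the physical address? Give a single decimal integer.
vaddr = 0 = 0b0000000
Split: l1_idx=0, l2_idx=0, offset=0
L1[0] = 1
L2[1][0] = 16
paddr = 16 * 8 + 0 = 128

Answer: 128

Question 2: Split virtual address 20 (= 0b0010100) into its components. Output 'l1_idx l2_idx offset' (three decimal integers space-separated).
vaddr = 20 = 0b0010100
  top 2 bits -> l1_idx = 0
  next 2 bits -> l2_idx = 2
  bottom 3 bits -> offset = 4

Answer: 0 2 4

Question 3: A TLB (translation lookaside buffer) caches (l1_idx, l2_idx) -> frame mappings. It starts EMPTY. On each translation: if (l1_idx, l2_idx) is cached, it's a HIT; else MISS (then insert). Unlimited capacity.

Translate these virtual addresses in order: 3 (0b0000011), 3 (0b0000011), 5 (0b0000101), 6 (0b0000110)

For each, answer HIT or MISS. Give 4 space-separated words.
Answer: MISS HIT HIT HIT

Derivation:
vaddr=3: (0,0) not in TLB -> MISS, insert
vaddr=3: (0,0) in TLB -> HIT
vaddr=5: (0,0) in TLB -> HIT
vaddr=6: (0,0) in TLB -> HIT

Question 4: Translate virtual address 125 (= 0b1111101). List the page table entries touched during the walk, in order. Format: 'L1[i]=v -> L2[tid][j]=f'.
Answer: L1[3]=0 -> L2[0][3]=8

Derivation:
vaddr = 125 = 0b1111101
Split: l1_idx=3, l2_idx=3, offset=5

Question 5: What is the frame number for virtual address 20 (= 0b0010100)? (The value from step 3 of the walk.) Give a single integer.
vaddr = 20: l1_idx=0, l2_idx=2
L1[0] = 1; L2[1][2] = 57

Answer: 57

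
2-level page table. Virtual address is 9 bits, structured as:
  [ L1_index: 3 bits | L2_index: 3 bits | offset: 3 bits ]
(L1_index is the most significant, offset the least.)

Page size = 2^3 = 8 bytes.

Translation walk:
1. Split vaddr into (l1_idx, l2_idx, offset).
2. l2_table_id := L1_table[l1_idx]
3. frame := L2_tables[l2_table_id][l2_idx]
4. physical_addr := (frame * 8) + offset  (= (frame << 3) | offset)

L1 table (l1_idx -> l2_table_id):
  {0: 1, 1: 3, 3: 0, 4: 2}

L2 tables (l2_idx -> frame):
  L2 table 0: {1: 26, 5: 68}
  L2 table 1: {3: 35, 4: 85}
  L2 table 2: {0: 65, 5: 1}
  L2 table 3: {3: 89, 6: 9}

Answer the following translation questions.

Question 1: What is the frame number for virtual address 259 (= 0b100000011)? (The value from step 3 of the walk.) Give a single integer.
vaddr = 259: l1_idx=4, l2_idx=0
L1[4] = 2; L2[2][0] = 65

Answer: 65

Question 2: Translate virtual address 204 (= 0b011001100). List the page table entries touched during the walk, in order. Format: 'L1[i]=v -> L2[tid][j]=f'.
vaddr = 204 = 0b011001100
Split: l1_idx=3, l2_idx=1, offset=4

Answer: L1[3]=0 -> L2[0][1]=26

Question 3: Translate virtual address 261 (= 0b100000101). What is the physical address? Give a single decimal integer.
vaddr = 261 = 0b100000101
Split: l1_idx=4, l2_idx=0, offset=5
L1[4] = 2
L2[2][0] = 65
paddr = 65 * 8 + 5 = 525

Answer: 525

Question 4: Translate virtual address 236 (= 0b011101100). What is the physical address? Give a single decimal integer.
Answer: 548

Derivation:
vaddr = 236 = 0b011101100
Split: l1_idx=3, l2_idx=5, offset=4
L1[3] = 0
L2[0][5] = 68
paddr = 68 * 8 + 4 = 548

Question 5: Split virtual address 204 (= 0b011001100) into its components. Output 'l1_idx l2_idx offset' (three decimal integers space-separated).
vaddr = 204 = 0b011001100
  top 3 bits -> l1_idx = 3
  next 3 bits -> l2_idx = 1
  bottom 3 bits -> offset = 4

Answer: 3 1 4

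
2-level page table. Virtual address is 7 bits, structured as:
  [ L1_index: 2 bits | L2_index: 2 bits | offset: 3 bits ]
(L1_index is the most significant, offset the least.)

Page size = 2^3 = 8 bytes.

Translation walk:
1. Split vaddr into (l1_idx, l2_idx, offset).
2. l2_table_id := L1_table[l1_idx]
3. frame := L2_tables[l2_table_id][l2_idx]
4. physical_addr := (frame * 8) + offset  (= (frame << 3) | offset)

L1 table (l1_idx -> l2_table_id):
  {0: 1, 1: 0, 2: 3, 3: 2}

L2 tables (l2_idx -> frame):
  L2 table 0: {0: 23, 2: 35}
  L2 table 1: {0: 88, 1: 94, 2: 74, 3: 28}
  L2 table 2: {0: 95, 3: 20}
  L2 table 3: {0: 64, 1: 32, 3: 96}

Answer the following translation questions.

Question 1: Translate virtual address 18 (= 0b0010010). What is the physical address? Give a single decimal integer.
Answer: 594

Derivation:
vaddr = 18 = 0b0010010
Split: l1_idx=0, l2_idx=2, offset=2
L1[0] = 1
L2[1][2] = 74
paddr = 74 * 8 + 2 = 594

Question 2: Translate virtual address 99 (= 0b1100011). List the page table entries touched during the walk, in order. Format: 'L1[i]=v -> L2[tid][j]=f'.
vaddr = 99 = 0b1100011
Split: l1_idx=3, l2_idx=0, offset=3

Answer: L1[3]=2 -> L2[2][0]=95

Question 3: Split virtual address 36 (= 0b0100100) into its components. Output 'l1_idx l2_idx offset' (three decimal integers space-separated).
vaddr = 36 = 0b0100100
  top 2 bits -> l1_idx = 1
  next 2 bits -> l2_idx = 0
  bottom 3 bits -> offset = 4

Answer: 1 0 4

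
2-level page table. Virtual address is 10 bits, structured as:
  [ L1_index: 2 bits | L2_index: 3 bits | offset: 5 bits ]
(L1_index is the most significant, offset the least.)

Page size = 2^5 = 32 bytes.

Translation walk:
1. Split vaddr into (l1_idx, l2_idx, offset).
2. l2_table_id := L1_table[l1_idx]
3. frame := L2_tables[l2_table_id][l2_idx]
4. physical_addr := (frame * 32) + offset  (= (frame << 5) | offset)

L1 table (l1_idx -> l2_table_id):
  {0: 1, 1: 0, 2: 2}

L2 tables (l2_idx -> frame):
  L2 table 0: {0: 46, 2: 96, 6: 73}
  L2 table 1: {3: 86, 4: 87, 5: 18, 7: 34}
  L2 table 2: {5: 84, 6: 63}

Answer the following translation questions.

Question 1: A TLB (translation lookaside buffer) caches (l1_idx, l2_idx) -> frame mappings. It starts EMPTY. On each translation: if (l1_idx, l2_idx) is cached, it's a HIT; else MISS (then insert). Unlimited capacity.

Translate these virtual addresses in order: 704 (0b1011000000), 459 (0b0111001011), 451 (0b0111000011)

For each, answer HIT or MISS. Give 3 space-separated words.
vaddr=704: (2,6) not in TLB -> MISS, insert
vaddr=459: (1,6) not in TLB -> MISS, insert
vaddr=451: (1,6) in TLB -> HIT

Answer: MISS MISS HIT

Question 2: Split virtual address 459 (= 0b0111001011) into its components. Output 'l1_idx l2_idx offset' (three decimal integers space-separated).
vaddr = 459 = 0b0111001011
  top 2 bits -> l1_idx = 1
  next 3 bits -> l2_idx = 6
  bottom 5 bits -> offset = 11

Answer: 1 6 11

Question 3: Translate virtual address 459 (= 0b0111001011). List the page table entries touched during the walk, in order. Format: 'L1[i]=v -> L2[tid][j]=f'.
Answer: L1[1]=0 -> L2[0][6]=73

Derivation:
vaddr = 459 = 0b0111001011
Split: l1_idx=1, l2_idx=6, offset=11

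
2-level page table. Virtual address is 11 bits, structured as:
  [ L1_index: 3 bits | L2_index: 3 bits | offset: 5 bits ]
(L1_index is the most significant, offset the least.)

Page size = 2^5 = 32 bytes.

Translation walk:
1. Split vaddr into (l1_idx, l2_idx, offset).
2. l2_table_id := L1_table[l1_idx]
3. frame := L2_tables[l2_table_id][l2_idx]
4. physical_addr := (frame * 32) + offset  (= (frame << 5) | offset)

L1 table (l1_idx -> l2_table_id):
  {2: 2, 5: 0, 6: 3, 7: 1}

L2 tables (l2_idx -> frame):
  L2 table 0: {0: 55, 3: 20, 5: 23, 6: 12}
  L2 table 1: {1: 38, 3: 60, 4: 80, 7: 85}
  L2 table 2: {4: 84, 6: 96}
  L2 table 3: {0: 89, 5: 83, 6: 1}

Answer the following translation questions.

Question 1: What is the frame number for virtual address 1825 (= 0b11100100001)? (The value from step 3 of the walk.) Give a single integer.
vaddr = 1825: l1_idx=7, l2_idx=1
L1[7] = 1; L2[1][1] = 38

Answer: 38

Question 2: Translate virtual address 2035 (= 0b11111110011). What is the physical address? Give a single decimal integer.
vaddr = 2035 = 0b11111110011
Split: l1_idx=7, l2_idx=7, offset=19
L1[7] = 1
L2[1][7] = 85
paddr = 85 * 32 + 19 = 2739

Answer: 2739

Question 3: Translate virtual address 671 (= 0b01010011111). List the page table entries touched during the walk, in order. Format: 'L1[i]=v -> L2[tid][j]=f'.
Answer: L1[2]=2 -> L2[2][4]=84

Derivation:
vaddr = 671 = 0b01010011111
Split: l1_idx=2, l2_idx=4, offset=31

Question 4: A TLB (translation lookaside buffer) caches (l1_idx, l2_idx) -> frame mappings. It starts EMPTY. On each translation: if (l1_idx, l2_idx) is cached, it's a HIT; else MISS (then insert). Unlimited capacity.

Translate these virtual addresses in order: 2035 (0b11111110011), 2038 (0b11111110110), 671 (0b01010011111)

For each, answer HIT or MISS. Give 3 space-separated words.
Answer: MISS HIT MISS

Derivation:
vaddr=2035: (7,7) not in TLB -> MISS, insert
vaddr=2038: (7,7) in TLB -> HIT
vaddr=671: (2,4) not in TLB -> MISS, insert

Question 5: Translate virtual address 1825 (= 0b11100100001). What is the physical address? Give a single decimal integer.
vaddr = 1825 = 0b11100100001
Split: l1_idx=7, l2_idx=1, offset=1
L1[7] = 1
L2[1][1] = 38
paddr = 38 * 32 + 1 = 1217

Answer: 1217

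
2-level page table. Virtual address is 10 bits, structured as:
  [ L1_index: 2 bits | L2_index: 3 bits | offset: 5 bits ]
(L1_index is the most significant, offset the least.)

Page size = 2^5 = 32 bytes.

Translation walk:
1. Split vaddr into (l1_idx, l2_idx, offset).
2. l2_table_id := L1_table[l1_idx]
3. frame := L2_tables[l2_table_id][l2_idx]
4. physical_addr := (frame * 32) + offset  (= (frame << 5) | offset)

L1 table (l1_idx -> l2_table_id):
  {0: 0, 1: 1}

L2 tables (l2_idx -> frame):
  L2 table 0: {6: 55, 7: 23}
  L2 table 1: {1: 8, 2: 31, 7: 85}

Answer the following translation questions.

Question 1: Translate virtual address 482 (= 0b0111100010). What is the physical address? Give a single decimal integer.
Answer: 2722

Derivation:
vaddr = 482 = 0b0111100010
Split: l1_idx=1, l2_idx=7, offset=2
L1[1] = 1
L2[1][7] = 85
paddr = 85 * 32 + 2 = 2722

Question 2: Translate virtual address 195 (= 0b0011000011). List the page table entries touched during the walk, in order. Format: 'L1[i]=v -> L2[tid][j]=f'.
vaddr = 195 = 0b0011000011
Split: l1_idx=0, l2_idx=6, offset=3

Answer: L1[0]=0 -> L2[0][6]=55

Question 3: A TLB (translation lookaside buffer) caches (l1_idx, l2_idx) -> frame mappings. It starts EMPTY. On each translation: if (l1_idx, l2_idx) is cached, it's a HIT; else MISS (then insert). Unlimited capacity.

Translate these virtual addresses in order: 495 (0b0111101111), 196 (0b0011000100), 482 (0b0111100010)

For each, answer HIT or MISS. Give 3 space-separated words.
Answer: MISS MISS HIT

Derivation:
vaddr=495: (1,7) not in TLB -> MISS, insert
vaddr=196: (0,6) not in TLB -> MISS, insert
vaddr=482: (1,7) in TLB -> HIT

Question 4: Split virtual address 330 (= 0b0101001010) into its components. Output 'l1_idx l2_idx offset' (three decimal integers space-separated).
vaddr = 330 = 0b0101001010
  top 2 bits -> l1_idx = 1
  next 3 bits -> l2_idx = 2
  bottom 5 bits -> offset = 10

Answer: 1 2 10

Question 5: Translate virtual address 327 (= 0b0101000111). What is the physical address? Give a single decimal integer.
Answer: 999

Derivation:
vaddr = 327 = 0b0101000111
Split: l1_idx=1, l2_idx=2, offset=7
L1[1] = 1
L2[1][2] = 31
paddr = 31 * 32 + 7 = 999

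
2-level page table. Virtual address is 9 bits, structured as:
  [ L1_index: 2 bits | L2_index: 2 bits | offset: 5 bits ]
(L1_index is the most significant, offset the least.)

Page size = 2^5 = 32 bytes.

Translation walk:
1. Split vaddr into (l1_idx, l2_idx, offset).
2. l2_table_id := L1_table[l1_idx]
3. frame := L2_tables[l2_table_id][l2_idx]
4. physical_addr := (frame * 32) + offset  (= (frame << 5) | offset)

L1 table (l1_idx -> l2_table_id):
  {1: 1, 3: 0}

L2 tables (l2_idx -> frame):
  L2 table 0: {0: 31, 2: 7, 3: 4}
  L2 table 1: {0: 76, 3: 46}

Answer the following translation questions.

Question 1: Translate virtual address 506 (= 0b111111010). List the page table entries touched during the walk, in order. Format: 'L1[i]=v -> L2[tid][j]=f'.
vaddr = 506 = 0b111111010
Split: l1_idx=3, l2_idx=3, offset=26

Answer: L1[3]=0 -> L2[0][3]=4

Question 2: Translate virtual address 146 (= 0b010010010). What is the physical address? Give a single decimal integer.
Answer: 2450

Derivation:
vaddr = 146 = 0b010010010
Split: l1_idx=1, l2_idx=0, offset=18
L1[1] = 1
L2[1][0] = 76
paddr = 76 * 32 + 18 = 2450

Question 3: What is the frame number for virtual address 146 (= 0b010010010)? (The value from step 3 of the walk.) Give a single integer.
vaddr = 146: l1_idx=1, l2_idx=0
L1[1] = 1; L2[1][0] = 76

Answer: 76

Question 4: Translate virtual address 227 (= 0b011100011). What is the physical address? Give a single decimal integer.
vaddr = 227 = 0b011100011
Split: l1_idx=1, l2_idx=3, offset=3
L1[1] = 1
L2[1][3] = 46
paddr = 46 * 32 + 3 = 1475

Answer: 1475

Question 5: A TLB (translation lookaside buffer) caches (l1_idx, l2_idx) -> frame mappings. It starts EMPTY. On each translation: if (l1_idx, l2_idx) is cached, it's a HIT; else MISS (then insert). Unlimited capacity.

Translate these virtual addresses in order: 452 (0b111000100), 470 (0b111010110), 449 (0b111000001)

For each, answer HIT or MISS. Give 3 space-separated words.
vaddr=452: (3,2) not in TLB -> MISS, insert
vaddr=470: (3,2) in TLB -> HIT
vaddr=449: (3,2) in TLB -> HIT

Answer: MISS HIT HIT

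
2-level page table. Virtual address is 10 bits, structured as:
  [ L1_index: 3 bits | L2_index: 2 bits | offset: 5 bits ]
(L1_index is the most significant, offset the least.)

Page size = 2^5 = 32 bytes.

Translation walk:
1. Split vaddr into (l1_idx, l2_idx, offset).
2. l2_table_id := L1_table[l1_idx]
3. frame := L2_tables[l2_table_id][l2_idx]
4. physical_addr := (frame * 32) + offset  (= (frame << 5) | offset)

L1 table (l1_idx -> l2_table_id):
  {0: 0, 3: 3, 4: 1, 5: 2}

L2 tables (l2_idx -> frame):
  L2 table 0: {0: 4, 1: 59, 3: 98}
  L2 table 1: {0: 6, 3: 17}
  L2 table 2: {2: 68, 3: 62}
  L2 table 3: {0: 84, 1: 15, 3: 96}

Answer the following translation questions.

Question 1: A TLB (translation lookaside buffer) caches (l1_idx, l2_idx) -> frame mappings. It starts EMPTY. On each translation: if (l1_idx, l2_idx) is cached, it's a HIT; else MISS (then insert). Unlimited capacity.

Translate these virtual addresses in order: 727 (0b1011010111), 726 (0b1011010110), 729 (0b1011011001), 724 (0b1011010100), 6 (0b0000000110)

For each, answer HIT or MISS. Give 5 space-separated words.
vaddr=727: (5,2) not in TLB -> MISS, insert
vaddr=726: (5,2) in TLB -> HIT
vaddr=729: (5,2) in TLB -> HIT
vaddr=724: (5,2) in TLB -> HIT
vaddr=6: (0,0) not in TLB -> MISS, insert

Answer: MISS HIT HIT HIT MISS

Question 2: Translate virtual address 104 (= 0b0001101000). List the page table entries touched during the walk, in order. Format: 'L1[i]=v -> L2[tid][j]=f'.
vaddr = 104 = 0b0001101000
Split: l1_idx=0, l2_idx=3, offset=8

Answer: L1[0]=0 -> L2[0][3]=98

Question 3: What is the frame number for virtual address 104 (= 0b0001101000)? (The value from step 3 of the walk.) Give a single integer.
Answer: 98

Derivation:
vaddr = 104: l1_idx=0, l2_idx=3
L1[0] = 0; L2[0][3] = 98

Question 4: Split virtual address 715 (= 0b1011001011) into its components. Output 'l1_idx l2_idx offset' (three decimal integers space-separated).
vaddr = 715 = 0b1011001011
  top 3 bits -> l1_idx = 5
  next 2 bits -> l2_idx = 2
  bottom 5 bits -> offset = 11

Answer: 5 2 11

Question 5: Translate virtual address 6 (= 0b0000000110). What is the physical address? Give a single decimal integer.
vaddr = 6 = 0b0000000110
Split: l1_idx=0, l2_idx=0, offset=6
L1[0] = 0
L2[0][0] = 4
paddr = 4 * 32 + 6 = 134

Answer: 134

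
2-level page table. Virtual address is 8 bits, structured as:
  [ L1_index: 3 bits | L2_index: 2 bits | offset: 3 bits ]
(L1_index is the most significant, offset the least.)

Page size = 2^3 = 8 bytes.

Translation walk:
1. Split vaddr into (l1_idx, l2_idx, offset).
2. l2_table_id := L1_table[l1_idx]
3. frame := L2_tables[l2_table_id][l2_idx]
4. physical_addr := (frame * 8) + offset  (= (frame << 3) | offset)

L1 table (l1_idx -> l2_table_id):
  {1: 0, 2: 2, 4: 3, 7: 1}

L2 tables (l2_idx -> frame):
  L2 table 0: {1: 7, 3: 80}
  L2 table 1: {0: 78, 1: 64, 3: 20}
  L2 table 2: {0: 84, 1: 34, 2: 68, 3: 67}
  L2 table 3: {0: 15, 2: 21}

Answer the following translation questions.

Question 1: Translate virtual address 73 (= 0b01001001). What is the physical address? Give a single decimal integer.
Answer: 273

Derivation:
vaddr = 73 = 0b01001001
Split: l1_idx=2, l2_idx=1, offset=1
L1[2] = 2
L2[2][1] = 34
paddr = 34 * 8 + 1 = 273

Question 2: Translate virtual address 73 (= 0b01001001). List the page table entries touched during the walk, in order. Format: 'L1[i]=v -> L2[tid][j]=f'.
Answer: L1[2]=2 -> L2[2][1]=34

Derivation:
vaddr = 73 = 0b01001001
Split: l1_idx=2, l2_idx=1, offset=1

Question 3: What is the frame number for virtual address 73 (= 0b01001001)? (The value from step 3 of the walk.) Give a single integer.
Answer: 34

Derivation:
vaddr = 73: l1_idx=2, l2_idx=1
L1[2] = 2; L2[2][1] = 34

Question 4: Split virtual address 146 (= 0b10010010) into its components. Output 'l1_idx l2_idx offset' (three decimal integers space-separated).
Answer: 4 2 2

Derivation:
vaddr = 146 = 0b10010010
  top 3 bits -> l1_idx = 4
  next 2 bits -> l2_idx = 2
  bottom 3 bits -> offset = 2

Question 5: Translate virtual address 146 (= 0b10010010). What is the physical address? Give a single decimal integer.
Answer: 170

Derivation:
vaddr = 146 = 0b10010010
Split: l1_idx=4, l2_idx=2, offset=2
L1[4] = 3
L2[3][2] = 21
paddr = 21 * 8 + 2 = 170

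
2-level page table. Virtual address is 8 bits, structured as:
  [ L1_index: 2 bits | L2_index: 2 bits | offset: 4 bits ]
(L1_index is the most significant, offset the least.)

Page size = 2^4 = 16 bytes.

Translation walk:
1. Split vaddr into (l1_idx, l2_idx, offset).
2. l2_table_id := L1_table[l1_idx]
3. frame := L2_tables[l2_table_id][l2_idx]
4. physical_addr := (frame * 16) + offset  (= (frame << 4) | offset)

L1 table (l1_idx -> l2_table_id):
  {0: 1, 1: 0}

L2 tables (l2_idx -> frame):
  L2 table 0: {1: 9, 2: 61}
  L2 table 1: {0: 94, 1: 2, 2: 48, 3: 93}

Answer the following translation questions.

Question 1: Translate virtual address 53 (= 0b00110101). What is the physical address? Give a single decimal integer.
Answer: 1493

Derivation:
vaddr = 53 = 0b00110101
Split: l1_idx=0, l2_idx=3, offset=5
L1[0] = 1
L2[1][3] = 93
paddr = 93 * 16 + 5 = 1493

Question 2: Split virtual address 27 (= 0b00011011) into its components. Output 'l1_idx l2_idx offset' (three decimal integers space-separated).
vaddr = 27 = 0b00011011
  top 2 bits -> l1_idx = 0
  next 2 bits -> l2_idx = 1
  bottom 4 bits -> offset = 11

Answer: 0 1 11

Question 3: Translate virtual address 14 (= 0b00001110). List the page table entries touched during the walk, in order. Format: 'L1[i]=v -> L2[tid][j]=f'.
Answer: L1[0]=1 -> L2[1][0]=94

Derivation:
vaddr = 14 = 0b00001110
Split: l1_idx=0, l2_idx=0, offset=14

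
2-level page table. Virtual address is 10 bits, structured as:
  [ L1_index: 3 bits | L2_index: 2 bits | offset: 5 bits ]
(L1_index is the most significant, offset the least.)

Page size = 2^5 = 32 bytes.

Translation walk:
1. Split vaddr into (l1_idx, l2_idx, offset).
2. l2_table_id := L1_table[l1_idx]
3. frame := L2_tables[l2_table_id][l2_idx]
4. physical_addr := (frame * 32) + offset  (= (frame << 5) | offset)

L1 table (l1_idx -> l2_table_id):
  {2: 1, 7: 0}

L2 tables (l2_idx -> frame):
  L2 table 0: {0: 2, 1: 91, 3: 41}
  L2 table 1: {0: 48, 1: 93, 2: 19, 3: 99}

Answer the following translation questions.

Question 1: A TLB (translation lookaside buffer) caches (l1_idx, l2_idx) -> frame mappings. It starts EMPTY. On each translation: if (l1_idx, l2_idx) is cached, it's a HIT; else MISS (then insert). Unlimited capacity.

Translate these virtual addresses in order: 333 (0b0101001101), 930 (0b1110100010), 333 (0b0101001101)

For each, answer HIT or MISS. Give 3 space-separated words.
vaddr=333: (2,2) not in TLB -> MISS, insert
vaddr=930: (7,1) not in TLB -> MISS, insert
vaddr=333: (2,2) in TLB -> HIT

Answer: MISS MISS HIT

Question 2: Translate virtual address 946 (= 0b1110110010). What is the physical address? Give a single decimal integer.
vaddr = 946 = 0b1110110010
Split: l1_idx=7, l2_idx=1, offset=18
L1[7] = 0
L2[0][1] = 91
paddr = 91 * 32 + 18 = 2930

Answer: 2930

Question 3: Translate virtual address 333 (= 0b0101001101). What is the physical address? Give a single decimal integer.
Answer: 621

Derivation:
vaddr = 333 = 0b0101001101
Split: l1_idx=2, l2_idx=2, offset=13
L1[2] = 1
L2[1][2] = 19
paddr = 19 * 32 + 13 = 621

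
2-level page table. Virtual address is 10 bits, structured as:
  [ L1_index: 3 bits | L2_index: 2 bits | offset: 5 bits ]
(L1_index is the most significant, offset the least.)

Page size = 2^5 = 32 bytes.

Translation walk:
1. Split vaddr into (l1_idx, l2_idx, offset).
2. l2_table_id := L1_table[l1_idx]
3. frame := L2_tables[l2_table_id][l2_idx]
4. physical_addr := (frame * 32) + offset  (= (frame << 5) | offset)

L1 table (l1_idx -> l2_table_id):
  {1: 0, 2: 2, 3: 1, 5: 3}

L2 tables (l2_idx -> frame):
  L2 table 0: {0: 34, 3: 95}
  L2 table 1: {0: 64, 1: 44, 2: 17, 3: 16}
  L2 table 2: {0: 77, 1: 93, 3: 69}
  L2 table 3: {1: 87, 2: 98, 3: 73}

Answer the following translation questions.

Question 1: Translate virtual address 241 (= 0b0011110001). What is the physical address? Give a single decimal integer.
vaddr = 241 = 0b0011110001
Split: l1_idx=1, l2_idx=3, offset=17
L1[1] = 0
L2[0][3] = 95
paddr = 95 * 32 + 17 = 3057

Answer: 3057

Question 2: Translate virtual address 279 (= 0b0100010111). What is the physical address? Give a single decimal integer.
vaddr = 279 = 0b0100010111
Split: l1_idx=2, l2_idx=0, offset=23
L1[2] = 2
L2[2][0] = 77
paddr = 77 * 32 + 23 = 2487

Answer: 2487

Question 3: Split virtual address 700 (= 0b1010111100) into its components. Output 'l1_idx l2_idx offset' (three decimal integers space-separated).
vaddr = 700 = 0b1010111100
  top 3 bits -> l1_idx = 5
  next 2 bits -> l2_idx = 1
  bottom 5 bits -> offset = 28

Answer: 5 1 28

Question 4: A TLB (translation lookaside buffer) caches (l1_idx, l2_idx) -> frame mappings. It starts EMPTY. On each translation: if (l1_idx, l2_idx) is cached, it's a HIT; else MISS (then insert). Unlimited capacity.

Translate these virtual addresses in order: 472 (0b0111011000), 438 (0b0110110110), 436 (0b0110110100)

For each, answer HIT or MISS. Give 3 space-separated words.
Answer: MISS MISS HIT

Derivation:
vaddr=472: (3,2) not in TLB -> MISS, insert
vaddr=438: (3,1) not in TLB -> MISS, insert
vaddr=436: (3,1) in TLB -> HIT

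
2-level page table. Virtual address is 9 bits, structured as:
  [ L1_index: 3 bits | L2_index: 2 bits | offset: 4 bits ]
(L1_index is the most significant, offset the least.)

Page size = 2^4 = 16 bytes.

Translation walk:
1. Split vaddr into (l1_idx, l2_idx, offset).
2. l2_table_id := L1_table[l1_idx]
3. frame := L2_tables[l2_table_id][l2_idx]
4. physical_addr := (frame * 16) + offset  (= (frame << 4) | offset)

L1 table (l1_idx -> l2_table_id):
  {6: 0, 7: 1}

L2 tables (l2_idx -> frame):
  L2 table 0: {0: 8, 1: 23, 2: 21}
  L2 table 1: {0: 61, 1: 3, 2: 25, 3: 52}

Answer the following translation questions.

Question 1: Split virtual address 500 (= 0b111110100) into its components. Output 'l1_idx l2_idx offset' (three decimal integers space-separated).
Answer: 7 3 4

Derivation:
vaddr = 500 = 0b111110100
  top 3 bits -> l1_idx = 7
  next 2 bits -> l2_idx = 3
  bottom 4 bits -> offset = 4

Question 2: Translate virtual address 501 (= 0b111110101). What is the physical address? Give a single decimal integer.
Answer: 837

Derivation:
vaddr = 501 = 0b111110101
Split: l1_idx=7, l2_idx=3, offset=5
L1[7] = 1
L2[1][3] = 52
paddr = 52 * 16 + 5 = 837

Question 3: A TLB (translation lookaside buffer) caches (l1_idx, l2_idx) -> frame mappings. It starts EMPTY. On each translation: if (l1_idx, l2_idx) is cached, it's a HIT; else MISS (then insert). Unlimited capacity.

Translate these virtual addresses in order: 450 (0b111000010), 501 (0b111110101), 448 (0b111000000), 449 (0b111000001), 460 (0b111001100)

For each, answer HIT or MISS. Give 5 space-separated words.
Answer: MISS MISS HIT HIT HIT

Derivation:
vaddr=450: (7,0) not in TLB -> MISS, insert
vaddr=501: (7,3) not in TLB -> MISS, insert
vaddr=448: (7,0) in TLB -> HIT
vaddr=449: (7,0) in TLB -> HIT
vaddr=460: (7,0) in TLB -> HIT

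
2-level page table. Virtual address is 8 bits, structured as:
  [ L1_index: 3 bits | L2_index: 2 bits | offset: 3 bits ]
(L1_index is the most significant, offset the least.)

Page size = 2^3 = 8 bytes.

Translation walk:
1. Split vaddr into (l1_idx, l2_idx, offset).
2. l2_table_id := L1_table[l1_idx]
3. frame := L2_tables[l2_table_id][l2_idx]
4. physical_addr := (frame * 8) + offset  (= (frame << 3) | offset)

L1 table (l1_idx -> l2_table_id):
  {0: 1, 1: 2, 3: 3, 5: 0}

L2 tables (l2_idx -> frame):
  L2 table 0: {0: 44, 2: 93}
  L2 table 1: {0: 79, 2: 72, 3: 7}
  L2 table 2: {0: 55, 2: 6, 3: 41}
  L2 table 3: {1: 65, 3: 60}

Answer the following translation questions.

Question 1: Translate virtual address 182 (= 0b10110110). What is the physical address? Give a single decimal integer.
vaddr = 182 = 0b10110110
Split: l1_idx=5, l2_idx=2, offset=6
L1[5] = 0
L2[0][2] = 93
paddr = 93 * 8 + 6 = 750

Answer: 750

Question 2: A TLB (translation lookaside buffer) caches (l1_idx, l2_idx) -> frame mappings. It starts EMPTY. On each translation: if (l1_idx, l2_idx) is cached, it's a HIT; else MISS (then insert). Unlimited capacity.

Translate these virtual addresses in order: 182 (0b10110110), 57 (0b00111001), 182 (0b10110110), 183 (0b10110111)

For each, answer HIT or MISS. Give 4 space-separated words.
Answer: MISS MISS HIT HIT

Derivation:
vaddr=182: (5,2) not in TLB -> MISS, insert
vaddr=57: (1,3) not in TLB -> MISS, insert
vaddr=182: (5,2) in TLB -> HIT
vaddr=183: (5,2) in TLB -> HIT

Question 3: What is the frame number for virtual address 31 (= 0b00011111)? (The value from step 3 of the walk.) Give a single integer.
vaddr = 31: l1_idx=0, l2_idx=3
L1[0] = 1; L2[1][3] = 7

Answer: 7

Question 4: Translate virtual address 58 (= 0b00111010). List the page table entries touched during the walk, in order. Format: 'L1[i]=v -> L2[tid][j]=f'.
vaddr = 58 = 0b00111010
Split: l1_idx=1, l2_idx=3, offset=2

Answer: L1[1]=2 -> L2[2][3]=41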